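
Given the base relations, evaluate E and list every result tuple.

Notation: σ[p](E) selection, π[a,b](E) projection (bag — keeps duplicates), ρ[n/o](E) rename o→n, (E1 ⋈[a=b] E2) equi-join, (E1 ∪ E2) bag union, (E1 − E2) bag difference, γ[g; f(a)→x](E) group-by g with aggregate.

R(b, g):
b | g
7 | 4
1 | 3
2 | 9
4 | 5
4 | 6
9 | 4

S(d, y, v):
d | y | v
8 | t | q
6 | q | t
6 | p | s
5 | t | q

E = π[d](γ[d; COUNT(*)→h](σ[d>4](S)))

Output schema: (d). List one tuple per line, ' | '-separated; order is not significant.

Row counts bottom-up:
  S → 4
  σ[d>4](S) → 4
  γ[d; COUNT(*)→h](σ[d>4](S)) → 3
  π[d](γ[d; COUNT(*)→h](σ[d>4](S))) → 3

== RESULT ==
d
5
6
8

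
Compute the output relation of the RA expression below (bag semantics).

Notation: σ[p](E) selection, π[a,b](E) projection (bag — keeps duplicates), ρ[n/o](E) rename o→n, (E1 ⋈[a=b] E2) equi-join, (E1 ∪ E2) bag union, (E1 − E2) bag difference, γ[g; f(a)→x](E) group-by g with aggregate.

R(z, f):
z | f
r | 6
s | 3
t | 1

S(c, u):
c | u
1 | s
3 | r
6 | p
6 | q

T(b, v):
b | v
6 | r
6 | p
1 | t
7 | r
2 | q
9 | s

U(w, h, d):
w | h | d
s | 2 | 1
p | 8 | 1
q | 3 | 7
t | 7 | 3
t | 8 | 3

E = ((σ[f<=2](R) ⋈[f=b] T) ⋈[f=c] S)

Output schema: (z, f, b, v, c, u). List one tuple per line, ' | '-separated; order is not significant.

Subexpression sizes:
  R → 3
  σ[f<=2](R) → 1
  T → 6
  (σ[f<=2](R) ⋈[f=b] T) → 1
  S → 4
  ((σ[f<=2](R) ⋈[f=b] T) ⋈[f=c] S) → 1

== RESULT ==
z | f | b | v | c | u
t | 1 | 1 | t | 1 | s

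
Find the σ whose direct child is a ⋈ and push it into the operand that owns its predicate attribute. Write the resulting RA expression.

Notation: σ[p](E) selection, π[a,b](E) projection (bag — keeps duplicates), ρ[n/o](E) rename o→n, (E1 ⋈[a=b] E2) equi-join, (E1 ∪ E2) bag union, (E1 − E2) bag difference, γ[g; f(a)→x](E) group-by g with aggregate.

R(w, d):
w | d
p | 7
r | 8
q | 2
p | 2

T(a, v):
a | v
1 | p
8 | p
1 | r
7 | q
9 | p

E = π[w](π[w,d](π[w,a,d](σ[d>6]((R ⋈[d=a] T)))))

σ filters on d, owned by the left side.
E' = π[w](π[w,d](π[w,a,d]((σ[d>6](R) ⋈[d=a] T))))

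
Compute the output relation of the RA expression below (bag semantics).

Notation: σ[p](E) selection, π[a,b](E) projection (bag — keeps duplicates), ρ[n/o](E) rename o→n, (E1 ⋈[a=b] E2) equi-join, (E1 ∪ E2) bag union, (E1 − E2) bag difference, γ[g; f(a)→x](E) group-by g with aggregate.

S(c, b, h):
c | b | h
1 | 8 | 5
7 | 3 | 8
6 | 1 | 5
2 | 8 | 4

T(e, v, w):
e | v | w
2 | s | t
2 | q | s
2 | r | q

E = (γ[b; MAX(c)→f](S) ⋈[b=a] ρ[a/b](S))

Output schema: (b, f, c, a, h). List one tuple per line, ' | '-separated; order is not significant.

Per-node cardinality:
  S → 4
  γ[b; MAX(c)→f](S) → 3
  S → 4
  ρ[a/b](S) → 4
  (γ[b; MAX(c)→f](S) ⋈[b=a] ρ[a/b](S)) → 4

== RESULT ==
b | f | c | a | h
1 | 6 | 6 | 1 | 5
3 | 7 | 7 | 3 | 8
8 | 2 | 1 | 8 | 5
8 | 2 | 2 | 8 | 4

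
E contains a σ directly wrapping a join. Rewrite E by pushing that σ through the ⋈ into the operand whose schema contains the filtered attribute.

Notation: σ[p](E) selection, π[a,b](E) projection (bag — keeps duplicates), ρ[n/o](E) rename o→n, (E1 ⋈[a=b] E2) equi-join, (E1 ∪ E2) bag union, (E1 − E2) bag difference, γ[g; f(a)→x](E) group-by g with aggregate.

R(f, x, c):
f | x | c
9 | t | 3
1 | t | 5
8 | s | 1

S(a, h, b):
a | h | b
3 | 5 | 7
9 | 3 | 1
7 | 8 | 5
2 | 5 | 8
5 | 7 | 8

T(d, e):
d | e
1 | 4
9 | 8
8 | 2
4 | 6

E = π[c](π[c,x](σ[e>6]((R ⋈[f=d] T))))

σ filters on e, owned by the right side.
E' = π[c](π[c,x]((R ⋈[f=d] σ[e>6](T))))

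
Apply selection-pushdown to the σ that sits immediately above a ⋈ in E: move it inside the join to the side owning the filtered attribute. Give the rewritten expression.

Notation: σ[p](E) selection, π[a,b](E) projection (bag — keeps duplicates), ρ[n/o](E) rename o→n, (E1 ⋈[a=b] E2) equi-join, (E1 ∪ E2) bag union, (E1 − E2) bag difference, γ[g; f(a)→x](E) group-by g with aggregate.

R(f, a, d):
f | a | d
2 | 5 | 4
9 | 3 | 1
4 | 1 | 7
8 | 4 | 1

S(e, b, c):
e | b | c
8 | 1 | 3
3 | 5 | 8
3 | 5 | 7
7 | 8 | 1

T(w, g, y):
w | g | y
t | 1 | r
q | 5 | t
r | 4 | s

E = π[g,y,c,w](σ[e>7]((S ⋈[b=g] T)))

σ filters on e, owned by the left side.
E' = π[g,y,c,w]((σ[e>7](S) ⋈[b=g] T))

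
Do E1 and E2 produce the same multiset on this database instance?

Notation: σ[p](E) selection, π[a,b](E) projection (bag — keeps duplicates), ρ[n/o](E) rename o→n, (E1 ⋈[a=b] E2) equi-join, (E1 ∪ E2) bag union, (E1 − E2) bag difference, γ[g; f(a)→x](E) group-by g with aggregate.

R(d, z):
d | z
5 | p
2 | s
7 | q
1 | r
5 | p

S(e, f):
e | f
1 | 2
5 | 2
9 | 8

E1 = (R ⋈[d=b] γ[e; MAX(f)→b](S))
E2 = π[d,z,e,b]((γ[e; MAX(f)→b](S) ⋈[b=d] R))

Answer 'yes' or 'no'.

E1 row counts bottom-up:
  R → 5
  S → 3
  γ[e; MAX(f)→b](S) → 3
  (R ⋈[d=b] γ[e; MAX(f)→b](S)) → 2
E2 row counts bottom-up:
  S → 3
  γ[e; MAX(f)→b](S) → 3
  R → 5
  (γ[e; MAX(f)→b](S) ⋈[b=d] R) → 2
  π[d,z,e,b]((γ[e; MAX(f)→b](S) ⋈[b=d] R)) → 2

E1 and E2 produce the same multiset:
d | z | e | b
2 | s | 1 | 2
2 | s | 5 | 2

yes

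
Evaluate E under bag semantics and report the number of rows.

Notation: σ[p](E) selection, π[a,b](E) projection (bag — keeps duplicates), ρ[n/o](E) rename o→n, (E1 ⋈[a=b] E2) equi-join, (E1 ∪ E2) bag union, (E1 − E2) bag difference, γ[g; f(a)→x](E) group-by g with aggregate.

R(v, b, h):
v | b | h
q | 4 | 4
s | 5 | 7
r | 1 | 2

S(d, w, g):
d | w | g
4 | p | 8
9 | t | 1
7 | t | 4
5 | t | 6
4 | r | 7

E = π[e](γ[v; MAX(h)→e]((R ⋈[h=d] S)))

Per-node cardinality:
  R → 3
  S → 5
  (R ⋈[h=d] S) → 3
  γ[v; MAX(h)→e]((R ⋈[h=d] S)) → 2
  π[e](γ[v; MAX(h)→e]((R ⋈[h=d] S))) → 2

|E| = 2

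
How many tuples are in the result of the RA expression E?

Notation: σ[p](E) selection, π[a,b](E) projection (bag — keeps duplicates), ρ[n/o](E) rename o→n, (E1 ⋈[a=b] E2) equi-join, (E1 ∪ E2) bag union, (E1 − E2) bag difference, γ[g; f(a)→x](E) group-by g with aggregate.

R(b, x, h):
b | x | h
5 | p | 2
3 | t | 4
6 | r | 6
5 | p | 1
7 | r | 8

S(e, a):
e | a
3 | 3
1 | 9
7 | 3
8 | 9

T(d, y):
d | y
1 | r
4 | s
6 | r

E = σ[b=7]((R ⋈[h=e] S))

Subexpression sizes:
  R → 5
  S → 4
  (R ⋈[h=e] S) → 2
  σ[b=7]((R ⋈[h=e] S)) → 1

|E| = 1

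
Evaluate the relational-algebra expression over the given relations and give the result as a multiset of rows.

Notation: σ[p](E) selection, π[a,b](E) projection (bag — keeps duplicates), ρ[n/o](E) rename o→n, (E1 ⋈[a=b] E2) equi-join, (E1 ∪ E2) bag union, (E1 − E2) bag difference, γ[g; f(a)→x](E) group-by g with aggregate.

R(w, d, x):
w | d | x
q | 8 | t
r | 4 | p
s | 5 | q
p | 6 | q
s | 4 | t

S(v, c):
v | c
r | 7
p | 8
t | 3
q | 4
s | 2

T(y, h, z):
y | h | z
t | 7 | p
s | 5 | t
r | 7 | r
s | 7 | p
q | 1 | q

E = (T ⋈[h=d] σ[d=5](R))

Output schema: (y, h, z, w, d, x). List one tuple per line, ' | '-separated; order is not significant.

Stepwise |·|:
  T → 5
  R → 5
  σ[d=5](R) → 1
  (T ⋈[h=d] σ[d=5](R)) → 1

== RESULT ==
y | h | z | w | d | x
s | 5 | t | s | 5 | q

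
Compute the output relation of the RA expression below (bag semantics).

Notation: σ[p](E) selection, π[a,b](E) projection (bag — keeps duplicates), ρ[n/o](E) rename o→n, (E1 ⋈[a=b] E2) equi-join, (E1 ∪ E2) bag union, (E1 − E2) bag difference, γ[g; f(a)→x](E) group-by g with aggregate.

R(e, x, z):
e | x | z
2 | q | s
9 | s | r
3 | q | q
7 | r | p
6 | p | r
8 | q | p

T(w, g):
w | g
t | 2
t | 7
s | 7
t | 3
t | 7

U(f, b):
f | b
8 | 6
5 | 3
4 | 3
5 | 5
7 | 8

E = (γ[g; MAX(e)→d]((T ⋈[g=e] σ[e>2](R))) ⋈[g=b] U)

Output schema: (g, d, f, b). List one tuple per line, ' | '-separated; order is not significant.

Per-node cardinality:
  T → 5
  R → 6
  σ[e>2](R) → 5
  (T ⋈[g=e] σ[e>2](R)) → 4
  γ[g; MAX(e)→d]((T ⋈[g=e] σ[e>2](R))) → 2
  U → 5
  (γ[g; MAX(e)→d]((T ⋈[g=e] σ[e>2](R))) ⋈[g=b] U) → 2

== RESULT ==
g | d | f | b
3 | 3 | 4 | 3
3 | 3 | 5 | 3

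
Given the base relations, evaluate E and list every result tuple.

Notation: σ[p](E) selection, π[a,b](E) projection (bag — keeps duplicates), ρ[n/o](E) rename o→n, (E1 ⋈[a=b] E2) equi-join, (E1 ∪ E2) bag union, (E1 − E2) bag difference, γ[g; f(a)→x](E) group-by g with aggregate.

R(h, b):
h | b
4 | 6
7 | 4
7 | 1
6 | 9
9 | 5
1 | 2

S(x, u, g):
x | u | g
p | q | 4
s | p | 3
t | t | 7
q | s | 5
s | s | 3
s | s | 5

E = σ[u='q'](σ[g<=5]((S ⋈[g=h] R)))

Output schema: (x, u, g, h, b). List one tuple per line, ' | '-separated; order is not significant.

Stepwise |·|:
  S → 6
  R → 6
  (S ⋈[g=h] R) → 3
  σ[g<=5]((S ⋈[g=h] R)) → 1
  σ[u='q'](σ[g<=5]((S ⋈[g=h] R))) → 1

== RESULT ==
x | u | g | h | b
p | q | 4 | 4 | 6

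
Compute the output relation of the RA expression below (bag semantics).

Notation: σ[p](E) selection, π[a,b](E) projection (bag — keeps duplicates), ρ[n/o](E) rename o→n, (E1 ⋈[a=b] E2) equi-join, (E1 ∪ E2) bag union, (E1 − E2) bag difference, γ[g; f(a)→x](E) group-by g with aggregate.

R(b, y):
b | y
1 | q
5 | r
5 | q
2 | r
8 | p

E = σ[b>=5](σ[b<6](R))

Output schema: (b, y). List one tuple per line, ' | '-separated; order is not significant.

Subexpression sizes:
  R → 5
  σ[b<6](R) → 4
  σ[b>=5](σ[b<6](R)) → 2

== RESULT ==
b | y
5 | q
5 | r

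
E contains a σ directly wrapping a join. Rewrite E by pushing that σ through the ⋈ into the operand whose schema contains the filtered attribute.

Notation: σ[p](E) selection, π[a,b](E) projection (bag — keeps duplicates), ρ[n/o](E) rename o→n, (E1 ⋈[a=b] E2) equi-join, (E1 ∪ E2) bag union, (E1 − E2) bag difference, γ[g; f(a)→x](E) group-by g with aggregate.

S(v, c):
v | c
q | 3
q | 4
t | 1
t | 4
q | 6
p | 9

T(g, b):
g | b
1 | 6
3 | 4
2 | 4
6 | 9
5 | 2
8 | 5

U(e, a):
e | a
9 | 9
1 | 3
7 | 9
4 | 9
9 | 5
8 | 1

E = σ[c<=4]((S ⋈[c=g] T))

σ filters on c, owned by the left side.
E' = (σ[c<=4](S) ⋈[c=g] T)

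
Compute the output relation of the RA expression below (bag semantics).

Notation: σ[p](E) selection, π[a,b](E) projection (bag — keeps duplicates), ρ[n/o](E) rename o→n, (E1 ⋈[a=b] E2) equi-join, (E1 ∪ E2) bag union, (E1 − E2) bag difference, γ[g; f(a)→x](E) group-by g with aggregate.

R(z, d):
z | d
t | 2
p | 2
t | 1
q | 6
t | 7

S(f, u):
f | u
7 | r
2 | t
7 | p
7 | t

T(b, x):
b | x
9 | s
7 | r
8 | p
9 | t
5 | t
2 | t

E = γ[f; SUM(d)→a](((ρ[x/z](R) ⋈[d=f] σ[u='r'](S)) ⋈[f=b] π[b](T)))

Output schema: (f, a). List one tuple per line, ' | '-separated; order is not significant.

Per-node cardinality:
  R → 5
  ρ[x/z](R) → 5
  S → 4
  σ[u='r'](S) → 1
  (ρ[x/z](R) ⋈[d=f] σ[u='r'](S)) → 1
  T → 6
  π[b](T) → 6
  ((ρ[x/z](R) ⋈[d=f] σ[u='r'](S)) ⋈[f=b] π[b](T)) → 1
  γ[f; SUM(d)→a](((ρ[x/z](R) ⋈[d=f] σ[u='r'](S)) ⋈[f=b] π[b](T))) → 1

== RESULT ==
f | a
7 | 7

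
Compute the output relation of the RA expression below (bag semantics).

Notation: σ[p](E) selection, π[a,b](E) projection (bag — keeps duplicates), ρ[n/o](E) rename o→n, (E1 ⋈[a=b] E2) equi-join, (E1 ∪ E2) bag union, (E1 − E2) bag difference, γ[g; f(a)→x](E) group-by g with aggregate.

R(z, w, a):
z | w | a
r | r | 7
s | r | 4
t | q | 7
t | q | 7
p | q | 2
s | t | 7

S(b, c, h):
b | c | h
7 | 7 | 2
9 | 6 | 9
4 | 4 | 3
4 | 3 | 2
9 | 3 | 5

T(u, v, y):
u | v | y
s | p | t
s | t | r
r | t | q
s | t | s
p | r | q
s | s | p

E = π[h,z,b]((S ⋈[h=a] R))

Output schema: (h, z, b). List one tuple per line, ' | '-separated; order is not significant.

Stepwise |·|:
  S → 5
  R → 6
  (S ⋈[h=a] R) → 2
  π[h,z,b]((S ⋈[h=a] R)) → 2

== RESULT ==
h | z | b
2 | p | 4
2 | p | 7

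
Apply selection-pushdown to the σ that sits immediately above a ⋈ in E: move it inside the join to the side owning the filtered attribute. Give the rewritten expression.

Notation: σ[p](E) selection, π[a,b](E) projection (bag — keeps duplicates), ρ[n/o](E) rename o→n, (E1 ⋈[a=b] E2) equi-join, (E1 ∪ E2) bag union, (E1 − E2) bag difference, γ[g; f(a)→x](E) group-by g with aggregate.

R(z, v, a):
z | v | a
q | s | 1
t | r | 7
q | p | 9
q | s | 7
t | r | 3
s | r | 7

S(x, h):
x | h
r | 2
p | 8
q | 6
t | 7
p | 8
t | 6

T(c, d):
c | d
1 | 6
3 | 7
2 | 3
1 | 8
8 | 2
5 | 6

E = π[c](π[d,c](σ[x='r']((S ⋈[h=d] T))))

σ filters on x, owned by the left side.
E' = π[c](π[d,c]((σ[x='r'](S) ⋈[h=d] T)))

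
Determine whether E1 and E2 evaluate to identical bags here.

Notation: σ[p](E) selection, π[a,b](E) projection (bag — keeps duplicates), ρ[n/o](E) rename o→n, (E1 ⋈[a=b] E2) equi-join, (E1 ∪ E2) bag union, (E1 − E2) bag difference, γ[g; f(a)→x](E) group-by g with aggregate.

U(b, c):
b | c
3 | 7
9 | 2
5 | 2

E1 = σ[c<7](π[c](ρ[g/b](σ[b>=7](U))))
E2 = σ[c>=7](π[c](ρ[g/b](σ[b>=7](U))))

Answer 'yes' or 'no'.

E1 row counts bottom-up:
  U → 3
  σ[b>=7](U) → 1
  ρ[g/b](σ[b>=7](U)) → 1
  π[c](ρ[g/b](σ[b>=7](U))) → 1
  σ[c<7](π[c](ρ[g/b](σ[b>=7](U)))) → 1
E2 row counts bottom-up:
  U → 3
  σ[b>=7](U) → 1
  ρ[g/b](σ[b>=7](U)) → 1
  π[c](ρ[g/b](σ[b>=7](U))) → 1
  σ[c>=7](π[c](ρ[g/b](σ[b>=7](U)))) → 0

E1 result:
c
2
E2 result:
c
(0 rows)
Witness: (2,) appears 1× in E1 but 0× in E2.

no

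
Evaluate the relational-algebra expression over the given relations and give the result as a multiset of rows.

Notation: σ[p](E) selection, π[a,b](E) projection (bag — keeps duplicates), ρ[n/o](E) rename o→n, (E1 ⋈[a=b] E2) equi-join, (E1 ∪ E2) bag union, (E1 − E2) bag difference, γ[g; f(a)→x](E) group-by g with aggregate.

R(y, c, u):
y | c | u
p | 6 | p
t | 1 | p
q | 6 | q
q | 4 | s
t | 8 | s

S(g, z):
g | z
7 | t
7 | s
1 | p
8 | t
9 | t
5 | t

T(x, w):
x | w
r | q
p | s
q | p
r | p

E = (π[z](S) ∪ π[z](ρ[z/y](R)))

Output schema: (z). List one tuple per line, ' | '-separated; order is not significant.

Row counts bottom-up:
  S → 6
  π[z](S) → 6
  R → 5
  ρ[z/y](R) → 5
  π[z](ρ[z/y](R)) → 5
  (π[z](S) ∪ π[z](ρ[z/y](R))) → 11

== RESULT ==
z
p
p
q
q
s
t
t
t
t
t
t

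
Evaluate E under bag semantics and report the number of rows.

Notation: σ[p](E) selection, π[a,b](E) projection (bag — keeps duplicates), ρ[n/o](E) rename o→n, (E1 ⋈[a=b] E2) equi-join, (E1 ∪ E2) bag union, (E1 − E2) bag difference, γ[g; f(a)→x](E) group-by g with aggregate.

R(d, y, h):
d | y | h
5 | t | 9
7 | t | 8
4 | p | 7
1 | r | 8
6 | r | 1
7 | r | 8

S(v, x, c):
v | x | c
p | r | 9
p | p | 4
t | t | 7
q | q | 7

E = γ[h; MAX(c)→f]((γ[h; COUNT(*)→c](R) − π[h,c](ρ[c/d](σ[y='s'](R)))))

Row counts bottom-up:
  R → 6
  γ[h; COUNT(*)→c](R) → 4
  R → 6
  σ[y='s'](R) → 0
  ρ[c/d](σ[y='s'](R)) → 0
  π[h,c](ρ[c/d](σ[y='s'](R))) → 0
  (γ[h; COUNT(*)→c](R) − π[h,c](ρ[c/d](σ[y='s'](R)))) → 4
  γ[h; MAX(c)→f]((γ[h; COUNT(*)→c](R) − π[h,c](ρ[c/d](σ[y='s'](R))))) → 4

|E| = 4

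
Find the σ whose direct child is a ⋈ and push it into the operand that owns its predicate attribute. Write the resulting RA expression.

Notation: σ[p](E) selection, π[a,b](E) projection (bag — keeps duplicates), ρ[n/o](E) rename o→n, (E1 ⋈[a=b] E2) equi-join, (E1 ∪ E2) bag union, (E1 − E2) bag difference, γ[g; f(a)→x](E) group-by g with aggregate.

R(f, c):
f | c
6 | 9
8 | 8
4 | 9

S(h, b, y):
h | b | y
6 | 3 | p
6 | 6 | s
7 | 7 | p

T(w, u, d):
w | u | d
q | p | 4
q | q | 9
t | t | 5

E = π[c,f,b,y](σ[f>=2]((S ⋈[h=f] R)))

σ filters on f, owned by the right side.
E' = π[c,f,b,y]((S ⋈[h=f] σ[f>=2](R)))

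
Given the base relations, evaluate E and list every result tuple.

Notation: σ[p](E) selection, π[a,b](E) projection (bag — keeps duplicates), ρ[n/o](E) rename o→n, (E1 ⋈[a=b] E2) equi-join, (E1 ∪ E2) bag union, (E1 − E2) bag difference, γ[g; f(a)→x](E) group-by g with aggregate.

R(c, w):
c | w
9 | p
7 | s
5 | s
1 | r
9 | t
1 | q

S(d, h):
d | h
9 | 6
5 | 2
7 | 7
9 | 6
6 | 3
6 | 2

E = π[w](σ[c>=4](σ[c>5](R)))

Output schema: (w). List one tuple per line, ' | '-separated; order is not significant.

Stepwise |·|:
  R → 6
  σ[c>5](R) → 3
  σ[c>=4](σ[c>5](R)) → 3
  π[w](σ[c>=4](σ[c>5](R))) → 3

== RESULT ==
w
p
s
t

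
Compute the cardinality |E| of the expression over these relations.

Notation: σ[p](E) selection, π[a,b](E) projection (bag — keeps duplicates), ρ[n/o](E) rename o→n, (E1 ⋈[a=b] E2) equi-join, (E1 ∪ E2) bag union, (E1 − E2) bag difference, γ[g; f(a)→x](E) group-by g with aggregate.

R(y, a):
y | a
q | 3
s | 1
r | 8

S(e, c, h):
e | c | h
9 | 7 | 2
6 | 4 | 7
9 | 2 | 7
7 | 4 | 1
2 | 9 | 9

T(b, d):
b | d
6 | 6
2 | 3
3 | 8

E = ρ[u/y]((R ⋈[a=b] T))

Row counts bottom-up:
  R → 3
  T → 3
  (R ⋈[a=b] T) → 1
  ρ[u/y]((R ⋈[a=b] T)) → 1

|E| = 1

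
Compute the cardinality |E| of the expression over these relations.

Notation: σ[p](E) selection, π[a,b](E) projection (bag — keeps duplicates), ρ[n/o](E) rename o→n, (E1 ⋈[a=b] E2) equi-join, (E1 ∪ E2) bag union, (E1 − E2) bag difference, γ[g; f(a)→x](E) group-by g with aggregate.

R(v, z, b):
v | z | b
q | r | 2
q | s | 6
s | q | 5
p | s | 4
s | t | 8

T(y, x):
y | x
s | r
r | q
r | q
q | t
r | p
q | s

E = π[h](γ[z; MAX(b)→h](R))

Row counts bottom-up:
  R → 5
  γ[z; MAX(b)→h](R) → 4
  π[h](γ[z; MAX(b)→h](R)) → 4

|E| = 4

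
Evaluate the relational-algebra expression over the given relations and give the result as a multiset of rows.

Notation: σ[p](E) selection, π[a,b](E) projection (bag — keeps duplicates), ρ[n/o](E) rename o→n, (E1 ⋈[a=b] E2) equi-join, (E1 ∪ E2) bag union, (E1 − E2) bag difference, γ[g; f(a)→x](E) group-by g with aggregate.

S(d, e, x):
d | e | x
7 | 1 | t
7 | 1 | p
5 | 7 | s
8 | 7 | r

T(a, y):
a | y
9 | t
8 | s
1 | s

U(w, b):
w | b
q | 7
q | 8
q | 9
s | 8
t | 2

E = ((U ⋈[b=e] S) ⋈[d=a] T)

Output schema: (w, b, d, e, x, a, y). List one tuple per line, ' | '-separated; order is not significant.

Stepwise |·|:
  U → 5
  S → 4
  (U ⋈[b=e] S) → 2
  T → 3
  ((U ⋈[b=e] S) ⋈[d=a] T) → 1

== RESULT ==
w | b | d | e | x | a | y
q | 7 | 8 | 7 | r | 8 | s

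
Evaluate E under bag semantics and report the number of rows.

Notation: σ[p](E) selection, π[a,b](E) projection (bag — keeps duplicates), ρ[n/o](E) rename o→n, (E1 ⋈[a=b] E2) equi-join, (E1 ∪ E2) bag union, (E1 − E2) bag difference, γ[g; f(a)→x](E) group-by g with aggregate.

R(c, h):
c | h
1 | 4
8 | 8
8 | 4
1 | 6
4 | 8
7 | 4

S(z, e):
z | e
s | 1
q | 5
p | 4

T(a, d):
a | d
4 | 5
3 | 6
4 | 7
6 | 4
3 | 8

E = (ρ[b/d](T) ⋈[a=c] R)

Row counts bottom-up:
  T → 5
  ρ[b/d](T) → 5
  R → 6
  (ρ[b/d](T) ⋈[a=c] R) → 2

|E| = 2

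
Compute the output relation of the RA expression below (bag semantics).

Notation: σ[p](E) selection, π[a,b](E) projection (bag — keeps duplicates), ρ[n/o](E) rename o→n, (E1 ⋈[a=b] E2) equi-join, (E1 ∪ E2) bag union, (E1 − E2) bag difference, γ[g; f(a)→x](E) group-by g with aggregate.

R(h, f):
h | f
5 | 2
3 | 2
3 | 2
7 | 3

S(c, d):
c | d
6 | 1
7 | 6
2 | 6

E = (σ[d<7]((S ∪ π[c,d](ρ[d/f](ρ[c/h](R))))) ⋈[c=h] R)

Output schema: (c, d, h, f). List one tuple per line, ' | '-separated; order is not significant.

Per-node cardinality:
  S → 3
  R → 4
  ρ[c/h](R) → 4
  ρ[d/f](ρ[c/h](R)) → 4
  π[c,d](ρ[d/f](ρ[c/h](R))) → 4
  (S ∪ π[c,d](ρ[d/f](ρ[c/h](R)))) → 7
  σ[d<7]((S ∪ π[c,d](ρ[d/f](ρ[c/h](R))))) → 7
  R → 4
  (σ[d<7]((S ∪ π[c,d](ρ[d/f](ρ[c/h](R))))) ⋈[c=h] R) → 7

== RESULT ==
c | d | h | f
3 | 2 | 3 | 2
3 | 2 | 3 | 2
3 | 2 | 3 | 2
3 | 2 | 3 | 2
5 | 2 | 5 | 2
7 | 3 | 7 | 3
7 | 6 | 7 | 3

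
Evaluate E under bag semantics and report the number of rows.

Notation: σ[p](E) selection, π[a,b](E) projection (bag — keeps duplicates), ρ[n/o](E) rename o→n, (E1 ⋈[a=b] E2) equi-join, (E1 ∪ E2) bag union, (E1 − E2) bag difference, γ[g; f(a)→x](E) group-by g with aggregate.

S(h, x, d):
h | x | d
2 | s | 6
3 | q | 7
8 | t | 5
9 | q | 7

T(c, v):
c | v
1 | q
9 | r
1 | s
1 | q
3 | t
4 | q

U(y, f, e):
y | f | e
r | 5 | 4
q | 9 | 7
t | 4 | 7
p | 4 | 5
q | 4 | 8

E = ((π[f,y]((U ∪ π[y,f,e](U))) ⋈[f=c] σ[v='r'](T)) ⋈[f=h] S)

Stepwise |·|:
  U → 5
  U → 5
  π[y,f,e](U) → 5
  (U ∪ π[y,f,e](U)) → 10
  π[f,y]((U ∪ π[y,f,e](U))) → 10
  T → 6
  σ[v='r'](T) → 1
  (π[f,y]((U ∪ π[y,f,e](U))) ⋈[f=c] σ[v='r'](T)) → 2
  S → 4
  ((π[f,y]((U ∪ π[y,f,e](U))) ⋈[f=c] σ[v='r'](T)) ⋈[f=h] S) → 2

|E| = 2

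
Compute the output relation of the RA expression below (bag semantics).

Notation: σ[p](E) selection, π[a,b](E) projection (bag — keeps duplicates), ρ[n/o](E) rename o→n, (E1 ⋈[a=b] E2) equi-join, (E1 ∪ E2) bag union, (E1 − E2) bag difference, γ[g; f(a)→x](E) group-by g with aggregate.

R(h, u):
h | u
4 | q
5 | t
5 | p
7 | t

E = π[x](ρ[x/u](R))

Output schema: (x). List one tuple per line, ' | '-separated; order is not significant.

Stepwise |·|:
  R → 4
  ρ[x/u](R) → 4
  π[x](ρ[x/u](R)) → 4

== RESULT ==
x
p
q
t
t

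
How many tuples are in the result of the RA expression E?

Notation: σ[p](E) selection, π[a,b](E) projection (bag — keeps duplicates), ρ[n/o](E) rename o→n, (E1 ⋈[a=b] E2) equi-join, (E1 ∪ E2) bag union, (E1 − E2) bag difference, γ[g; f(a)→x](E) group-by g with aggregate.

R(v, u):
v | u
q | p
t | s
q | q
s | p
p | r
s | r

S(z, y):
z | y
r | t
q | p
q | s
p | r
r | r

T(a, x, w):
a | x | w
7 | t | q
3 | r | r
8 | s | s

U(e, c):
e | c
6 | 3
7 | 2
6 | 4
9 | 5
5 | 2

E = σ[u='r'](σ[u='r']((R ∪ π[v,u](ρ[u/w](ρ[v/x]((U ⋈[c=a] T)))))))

Subexpression sizes:
  R → 6
  U → 5
  T → 3
  (U ⋈[c=a] T) → 1
  ρ[v/x]((U ⋈[c=a] T)) → 1
  ρ[u/w](ρ[v/x]((U ⋈[c=a] T))) → 1
  π[v,u](ρ[u/w](ρ[v/x]((U ⋈[c=a] T)))) → 1
  (R ∪ π[v,u](ρ[u/w](ρ[v/x]((U ⋈[c=a] T))))) → 7
  σ[u='r']((R ∪ π[v,u](ρ[u/w](ρ[v/x]((U ⋈[c=a] T)))))) → 3
  σ[u='r'](σ[u='r']((R ∪ π[v,u](ρ[u/w](ρ[v/x]((U ⋈[c=a] T))))))) → 3

|E| = 3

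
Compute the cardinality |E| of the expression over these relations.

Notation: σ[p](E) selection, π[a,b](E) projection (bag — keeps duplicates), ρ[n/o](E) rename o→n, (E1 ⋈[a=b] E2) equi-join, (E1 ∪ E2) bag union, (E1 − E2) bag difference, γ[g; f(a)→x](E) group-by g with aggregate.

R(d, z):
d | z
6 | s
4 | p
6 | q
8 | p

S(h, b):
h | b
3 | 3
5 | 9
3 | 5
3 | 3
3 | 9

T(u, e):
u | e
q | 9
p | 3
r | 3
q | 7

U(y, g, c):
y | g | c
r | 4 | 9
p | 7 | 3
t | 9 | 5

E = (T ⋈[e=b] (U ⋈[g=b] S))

Row counts bottom-up:
  T → 4
  U → 3
  S → 5
  (U ⋈[g=b] S) → 2
  (T ⋈[e=b] (U ⋈[g=b] S)) → 2

|E| = 2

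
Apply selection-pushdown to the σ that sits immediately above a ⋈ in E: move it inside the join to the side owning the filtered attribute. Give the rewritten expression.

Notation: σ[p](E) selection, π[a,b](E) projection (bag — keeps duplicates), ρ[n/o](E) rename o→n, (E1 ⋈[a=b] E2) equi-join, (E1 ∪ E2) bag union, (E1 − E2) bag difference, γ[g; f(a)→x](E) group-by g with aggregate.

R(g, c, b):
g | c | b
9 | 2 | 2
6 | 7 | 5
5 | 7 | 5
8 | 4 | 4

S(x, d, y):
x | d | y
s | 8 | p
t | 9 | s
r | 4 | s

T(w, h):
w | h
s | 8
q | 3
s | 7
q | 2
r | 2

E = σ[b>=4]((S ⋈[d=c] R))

σ filters on b, owned by the right side.
E' = (S ⋈[d=c] σ[b>=4](R))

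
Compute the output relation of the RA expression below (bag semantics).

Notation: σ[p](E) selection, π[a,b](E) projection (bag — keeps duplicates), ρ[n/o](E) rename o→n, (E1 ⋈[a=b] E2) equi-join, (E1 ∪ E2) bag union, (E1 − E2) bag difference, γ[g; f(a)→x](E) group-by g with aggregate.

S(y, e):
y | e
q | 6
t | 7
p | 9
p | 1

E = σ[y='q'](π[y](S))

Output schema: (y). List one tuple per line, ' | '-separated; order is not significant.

Per-node cardinality:
  S → 4
  π[y](S) → 4
  σ[y='q'](π[y](S)) → 1

== RESULT ==
y
q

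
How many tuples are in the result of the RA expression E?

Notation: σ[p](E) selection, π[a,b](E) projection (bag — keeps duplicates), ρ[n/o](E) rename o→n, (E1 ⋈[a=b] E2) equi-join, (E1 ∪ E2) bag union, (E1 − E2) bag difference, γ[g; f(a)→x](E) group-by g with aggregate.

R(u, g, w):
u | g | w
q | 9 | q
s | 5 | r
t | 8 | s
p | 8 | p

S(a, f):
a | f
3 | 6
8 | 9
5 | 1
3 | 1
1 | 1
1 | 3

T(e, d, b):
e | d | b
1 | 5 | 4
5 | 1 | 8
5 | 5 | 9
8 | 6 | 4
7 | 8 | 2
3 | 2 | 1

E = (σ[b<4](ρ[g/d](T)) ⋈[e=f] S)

Subexpression sizes:
  T → 6
  ρ[g/d](T) → 6
  σ[b<4](ρ[g/d](T)) → 2
  S → 6
  (σ[b<4](ρ[g/d](T)) ⋈[e=f] S) → 1

|E| = 1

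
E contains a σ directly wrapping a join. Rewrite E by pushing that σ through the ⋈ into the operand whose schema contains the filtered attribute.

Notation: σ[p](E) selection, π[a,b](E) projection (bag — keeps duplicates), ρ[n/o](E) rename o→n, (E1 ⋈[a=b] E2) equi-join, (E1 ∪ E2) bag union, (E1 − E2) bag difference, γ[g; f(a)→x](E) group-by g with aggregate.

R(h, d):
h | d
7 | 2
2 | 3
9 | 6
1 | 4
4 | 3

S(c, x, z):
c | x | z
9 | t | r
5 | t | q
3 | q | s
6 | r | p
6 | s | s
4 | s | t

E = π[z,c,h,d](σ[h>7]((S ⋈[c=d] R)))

σ filters on h, owned by the right side.
E' = π[z,c,h,d]((S ⋈[c=d] σ[h>7](R)))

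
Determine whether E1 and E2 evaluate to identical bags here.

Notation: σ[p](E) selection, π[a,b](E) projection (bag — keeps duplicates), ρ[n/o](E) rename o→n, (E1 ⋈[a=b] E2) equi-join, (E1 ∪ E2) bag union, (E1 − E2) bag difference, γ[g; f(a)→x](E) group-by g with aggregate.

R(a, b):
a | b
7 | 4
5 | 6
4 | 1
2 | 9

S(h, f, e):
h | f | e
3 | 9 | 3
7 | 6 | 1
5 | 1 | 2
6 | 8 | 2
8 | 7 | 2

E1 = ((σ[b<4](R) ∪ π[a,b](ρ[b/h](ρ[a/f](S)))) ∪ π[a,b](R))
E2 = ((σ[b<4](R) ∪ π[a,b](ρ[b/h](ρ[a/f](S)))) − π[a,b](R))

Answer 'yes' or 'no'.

E1 row counts bottom-up:
  R → 4
  σ[b<4](R) → 1
  S → 5
  ρ[a/f](S) → 5
  ρ[b/h](ρ[a/f](S)) → 5
  π[a,b](ρ[b/h](ρ[a/f](S))) → 5
  (σ[b<4](R) ∪ π[a,b](ρ[b/h](ρ[a/f](S)))) → 6
  R → 4
  π[a,b](R) → 4
  ((σ[b<4](R) ∪ π[a,b](ρ[b/h](ρ[a/f](S)))) ∪ π[a,b](R)) → 10
E2 row counts bottom-up:
  R → 4
  σ[b<4](R) → 1
  S → 5
  ρ[a/f](S) → 5
  ρ[b/h](ρ[a/f](S)) → 5
  π[a,b](ρ[b/h](ρ[a/f](S))) → 5
  (σ[b<4](R) ∪ π[a,b](ρ[b/h](ρ[a/f](S)))) → 6
  R → 4
  π[a,b](R) → 4
  ((σ[b<4](R) ∪ π[a,b](ρ[b/h](ρ[a/f](S)))) − π[a,b](R)) → 5

E1 result:
a | b
1 | 5
2 | 9
4 | 1
4 | 1
5 | 6
6 | 7
7 | 4
7 | 8
8 | 6
9 | 3
E2 result:
a | b
1 | 5
6 | 7
7 | 8
8 | 6
9 | 3
Witness: (7, 4) appears 1× in E1 but 0× in E2.

no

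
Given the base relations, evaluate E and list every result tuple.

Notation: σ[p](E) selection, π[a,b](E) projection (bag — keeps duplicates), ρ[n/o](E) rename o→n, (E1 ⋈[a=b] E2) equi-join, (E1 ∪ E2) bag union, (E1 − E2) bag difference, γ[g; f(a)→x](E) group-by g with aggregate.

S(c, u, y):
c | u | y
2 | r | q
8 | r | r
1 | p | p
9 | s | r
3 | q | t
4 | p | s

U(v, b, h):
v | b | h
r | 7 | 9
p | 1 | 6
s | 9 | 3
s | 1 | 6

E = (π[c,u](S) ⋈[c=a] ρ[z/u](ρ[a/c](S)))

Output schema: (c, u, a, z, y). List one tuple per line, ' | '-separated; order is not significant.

Per-node cardinality:
  S → 6
  π[c,u](S) → 6
  S → 6
  ρ[a/c](S) → 6
  ρ[z/u](ρ[a/c](S)) → 6
  (π[c,u](S) ⋈[c=a] ρ[z/u](ρ[a/c](S))) → 6

== RESULT ==
c | u | a | z | y
1 | p | 1 | p | p
2 | r | 2 | r | q
3 | q | 3 | q | t
4 | p | 4 | p | s
8 | r | 8 | r | r
9 | s | 9 | s | r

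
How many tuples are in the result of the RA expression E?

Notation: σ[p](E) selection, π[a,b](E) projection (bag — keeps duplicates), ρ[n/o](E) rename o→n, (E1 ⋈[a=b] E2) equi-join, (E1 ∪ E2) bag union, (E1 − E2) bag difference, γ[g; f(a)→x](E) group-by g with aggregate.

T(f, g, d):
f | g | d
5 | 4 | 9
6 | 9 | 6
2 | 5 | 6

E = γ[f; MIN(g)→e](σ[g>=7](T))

Row counts bottom-up:
  T → 3
  σ[g>=7](T) → 1
  γ[f; MIN(g)→e](σ[g>=7](T)) → 1

|E| = 1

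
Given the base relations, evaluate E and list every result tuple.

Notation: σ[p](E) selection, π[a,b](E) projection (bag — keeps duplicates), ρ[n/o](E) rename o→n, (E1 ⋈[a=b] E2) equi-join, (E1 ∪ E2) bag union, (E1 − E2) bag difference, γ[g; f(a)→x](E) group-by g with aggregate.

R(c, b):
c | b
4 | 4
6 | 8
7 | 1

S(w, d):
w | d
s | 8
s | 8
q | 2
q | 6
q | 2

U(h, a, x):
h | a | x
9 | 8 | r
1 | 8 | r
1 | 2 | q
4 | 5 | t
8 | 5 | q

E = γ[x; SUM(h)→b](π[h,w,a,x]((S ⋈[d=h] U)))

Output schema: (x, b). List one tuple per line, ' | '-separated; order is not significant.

Stepwise |·|:
  S → 5
  U → 5
  (S ⋈[d=h] U) → 2
  π[h,w,a,x]((S ⋈[d=h] U)) → 2
  γ[x; SUM(h)→b](π[h,w,a,x]((S ⋈[d=h] U))) → 1

== RESULT ==
x | b
q | 16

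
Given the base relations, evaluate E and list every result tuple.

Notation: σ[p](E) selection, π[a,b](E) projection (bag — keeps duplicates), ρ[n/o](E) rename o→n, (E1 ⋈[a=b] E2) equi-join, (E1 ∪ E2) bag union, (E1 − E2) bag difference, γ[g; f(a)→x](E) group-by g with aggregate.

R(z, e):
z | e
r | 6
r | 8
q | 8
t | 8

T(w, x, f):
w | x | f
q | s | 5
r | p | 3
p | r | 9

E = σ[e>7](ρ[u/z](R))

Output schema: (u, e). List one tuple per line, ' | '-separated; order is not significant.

Row counts bottom-up:
  R → 4
  ρ[u/z](R) → 4
  σ[e>7](ρ[u/z](R)) → 3

== RESULT ==
u | e
q | 8
r | 8
t | 8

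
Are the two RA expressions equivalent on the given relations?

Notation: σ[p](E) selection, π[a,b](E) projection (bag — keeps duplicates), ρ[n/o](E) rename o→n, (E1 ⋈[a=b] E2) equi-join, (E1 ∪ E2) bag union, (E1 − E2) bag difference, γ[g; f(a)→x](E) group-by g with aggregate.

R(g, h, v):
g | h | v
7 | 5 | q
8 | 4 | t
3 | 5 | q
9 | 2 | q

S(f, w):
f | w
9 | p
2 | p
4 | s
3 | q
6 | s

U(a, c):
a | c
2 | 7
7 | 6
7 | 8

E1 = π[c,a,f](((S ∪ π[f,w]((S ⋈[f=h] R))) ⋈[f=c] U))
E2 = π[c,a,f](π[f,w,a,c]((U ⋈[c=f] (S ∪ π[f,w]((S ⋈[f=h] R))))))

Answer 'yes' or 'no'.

E1 row counts bottom-up:
  S → 5
  S → 5
  R → 4
  (S ⋈[f=h] R) → 2
  π[f,w]((S ⋈[f=h] R)) → 2
  (S ∪ π[f,w]((S ⋈[f=h] R))) → 7
  U → 3
  ((S ∪ π[f,w]((S ⋈[f=h] R))) ⋈[f=c] U) → 1
  π[c,a,f](((S ∪ π[f,w]((S ⋈[f=h] R))) ⋈[f=c] U)) → 1
E2 row counts bottom-up:
  U → 3
  S → 5
  S → 5
  R → 4
  (S ⋈[f=h] R) → 2
  π[f,w]((S ⋈[f=h] R)) → 2
  (S ∪ π[f,w]((S ⋈[f=h] R))) → 7
  (U ⋈[c=f] (S ∪ π[f,w]((S ⋈[f=h] R)))) → 1
  π[f,w,a,c]((U ⋈[c=f] (S ∪ π[f,w]((S ⋈[f=h] R))))) → 1
  π[c,a,f](π[f,w,a,c]((U ⋈[c=f] (S ∪ π[f,w]((S ⋈[f=h] R)))))) → 1

E1 and E2 produce the same multiset:
c | a | f
6 | 7 | 6

yes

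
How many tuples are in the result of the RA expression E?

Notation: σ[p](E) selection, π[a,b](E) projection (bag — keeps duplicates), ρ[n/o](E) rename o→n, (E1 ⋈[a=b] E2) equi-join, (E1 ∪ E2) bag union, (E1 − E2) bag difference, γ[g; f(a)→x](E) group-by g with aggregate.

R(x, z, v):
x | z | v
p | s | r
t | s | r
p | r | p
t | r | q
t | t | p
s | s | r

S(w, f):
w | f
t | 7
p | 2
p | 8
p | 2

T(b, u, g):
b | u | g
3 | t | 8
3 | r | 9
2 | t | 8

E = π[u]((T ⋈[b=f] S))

Subexpression sizes:
  T → 3
  S → 4
  (T ⋈[b=f] S) → 2
  π[u]((T ⋈[b=f] S)) → 2

|E| = 2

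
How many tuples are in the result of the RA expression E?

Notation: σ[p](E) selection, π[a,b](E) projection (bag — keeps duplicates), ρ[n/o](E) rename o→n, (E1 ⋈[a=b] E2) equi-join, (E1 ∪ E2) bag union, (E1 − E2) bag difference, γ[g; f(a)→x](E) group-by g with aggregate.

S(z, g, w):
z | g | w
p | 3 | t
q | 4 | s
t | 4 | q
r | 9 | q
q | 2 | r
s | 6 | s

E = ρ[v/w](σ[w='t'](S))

Stepwise |·|:
  S → 6
  σ[w='t'](S) → 1
  ρ[v/w](σ[w='t'](S)) → 1

|E| = 1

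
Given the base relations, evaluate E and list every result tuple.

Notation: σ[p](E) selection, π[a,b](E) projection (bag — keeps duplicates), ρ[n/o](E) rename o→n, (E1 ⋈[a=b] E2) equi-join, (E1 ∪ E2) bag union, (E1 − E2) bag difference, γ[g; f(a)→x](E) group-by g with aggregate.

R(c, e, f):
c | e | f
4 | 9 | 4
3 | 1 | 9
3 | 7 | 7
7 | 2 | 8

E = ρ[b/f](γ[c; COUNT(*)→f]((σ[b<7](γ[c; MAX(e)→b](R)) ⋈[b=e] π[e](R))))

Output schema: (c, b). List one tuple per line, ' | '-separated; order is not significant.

Row counts bottom-up:
  R → 4
  γ[c; MAX(e)→b](R) → 3
  σ[b<7](γ[c; MAX(e)→b](R)) → 1
  R → 4
  π[e](R) → 4
  (σ[b<7](γ[c; MAX(e)→b](R)) ⋈[b=e] π[e](R)) → 1
  γ[c; COUNT(*)→f]((σ[b<7](γ[c; MAX(e)→b](R)) ⋈[b=e] π[e](R))) → 1
  ρ[b/f](γ[c; COUNT(*)→f]((σ[b<7](γ[c; MAX(e)→b](R)) ⋈[b=e] π[e](R)))) → 1

== RESULT ==
c | b
7 | 1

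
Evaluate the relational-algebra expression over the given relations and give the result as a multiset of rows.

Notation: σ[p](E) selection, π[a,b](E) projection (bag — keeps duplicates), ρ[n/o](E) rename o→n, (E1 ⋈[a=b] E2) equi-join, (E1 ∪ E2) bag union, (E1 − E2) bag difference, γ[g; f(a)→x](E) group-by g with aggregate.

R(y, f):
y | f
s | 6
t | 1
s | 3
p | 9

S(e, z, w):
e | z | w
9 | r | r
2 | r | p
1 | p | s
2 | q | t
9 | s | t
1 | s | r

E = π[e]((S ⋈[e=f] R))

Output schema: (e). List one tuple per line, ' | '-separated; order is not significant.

Row counts bottom-up:
  S → 6
  R → 4
  (S ⋈[e=f] R) → 4
  π[e]((S ⋈[e=f] R)) → 4

== RESULT ==
e
1
1
9
9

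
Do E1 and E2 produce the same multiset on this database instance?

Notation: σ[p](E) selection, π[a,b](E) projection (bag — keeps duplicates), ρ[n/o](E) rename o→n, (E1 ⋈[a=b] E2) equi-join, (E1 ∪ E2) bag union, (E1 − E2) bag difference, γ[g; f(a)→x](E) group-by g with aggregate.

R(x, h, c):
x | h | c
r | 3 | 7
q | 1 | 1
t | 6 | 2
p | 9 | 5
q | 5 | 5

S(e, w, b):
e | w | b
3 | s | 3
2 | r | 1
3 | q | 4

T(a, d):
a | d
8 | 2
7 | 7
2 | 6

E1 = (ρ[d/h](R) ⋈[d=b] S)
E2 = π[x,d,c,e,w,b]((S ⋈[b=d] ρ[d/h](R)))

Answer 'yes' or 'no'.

E1 row counts bottom-up:
  R → 5
  ρ[d/h](R) → 5
  S → 3
  (ρ[d/h](R) ⋈[d=b] S) → 2
E2 row counts bottom-up:
  S → 3
  R → 5
  ρ[d/h](R) → 5
  (S ⋈[b=d] ρ[d/h](R)) → 2
  π[x,d,c,e,w,b]((S ⋈[b=d] ρ[d/h](R))) → 2

E1 and E2 produce the same multiset:
x | d | c | e | w | b
q | 1 | 1 | 2 | r | 1
r | 3 | 7 | 3 | s | 3

yes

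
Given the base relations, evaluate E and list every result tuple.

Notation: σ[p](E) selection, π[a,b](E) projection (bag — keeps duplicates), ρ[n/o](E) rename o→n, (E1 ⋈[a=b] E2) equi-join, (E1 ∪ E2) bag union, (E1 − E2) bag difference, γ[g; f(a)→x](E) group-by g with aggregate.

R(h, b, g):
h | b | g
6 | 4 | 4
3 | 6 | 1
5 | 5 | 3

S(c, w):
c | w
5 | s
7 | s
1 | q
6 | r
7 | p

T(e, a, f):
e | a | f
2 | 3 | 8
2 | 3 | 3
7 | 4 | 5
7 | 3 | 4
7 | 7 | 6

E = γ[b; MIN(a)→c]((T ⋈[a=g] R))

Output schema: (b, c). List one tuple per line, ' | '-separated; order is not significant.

Row counts bottom-up:
  T → 5
  R → 3
  (T ⋈[a=g] R) → 4
  γ[b; MIN(a)→c]((T ⋈[a=g] R)) → 2

== RESULT ==
b | c
4 | 4
5 | 3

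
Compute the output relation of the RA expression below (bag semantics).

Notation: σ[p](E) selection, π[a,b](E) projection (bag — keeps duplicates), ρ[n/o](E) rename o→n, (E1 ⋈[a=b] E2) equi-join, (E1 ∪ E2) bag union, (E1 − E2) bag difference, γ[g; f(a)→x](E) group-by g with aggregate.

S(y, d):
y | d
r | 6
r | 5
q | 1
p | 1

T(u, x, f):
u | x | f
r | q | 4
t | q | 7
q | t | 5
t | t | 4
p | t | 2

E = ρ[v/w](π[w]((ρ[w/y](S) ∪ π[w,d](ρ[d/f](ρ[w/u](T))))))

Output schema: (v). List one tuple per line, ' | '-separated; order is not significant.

Row counts bottom-up:
  S → 4
  ρ[w/y](S) → 4
  T → 5
  ρ[w/u](T) → 5
  ρ[d/f](ρ[w/u](T)) → 5
  π[w,d](ρ[d/f](ρ[w/u](T))) → 5
  (ρ[w/y](S) ∪ π[w,d](ρ[d/f](ρ[w/u](T)))) → 9
  π[w]((ρ[w/y](S) ∪ π[w,d](ρ[d/f](ρ[w/u](T))))) → 9
  ρ[v/w](π[w]((ρ[w/y](S) ∪ π[w,d](ρ[d/f](ρ[w/u](T)))))) → 9

== RESULT ==
v
p
p
q
q
r
r
r
t
t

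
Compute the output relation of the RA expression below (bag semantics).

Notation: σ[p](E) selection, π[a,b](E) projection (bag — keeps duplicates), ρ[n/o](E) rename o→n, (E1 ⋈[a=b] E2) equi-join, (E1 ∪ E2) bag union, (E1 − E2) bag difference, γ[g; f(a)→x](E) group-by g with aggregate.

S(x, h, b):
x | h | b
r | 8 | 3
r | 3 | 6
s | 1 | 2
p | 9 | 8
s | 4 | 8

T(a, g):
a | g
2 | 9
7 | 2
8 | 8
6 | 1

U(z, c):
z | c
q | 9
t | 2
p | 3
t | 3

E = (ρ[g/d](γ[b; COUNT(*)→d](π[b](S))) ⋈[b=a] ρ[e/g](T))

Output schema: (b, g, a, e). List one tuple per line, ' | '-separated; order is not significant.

Row counts bottom-up:
  S → 5
  π[b](S) → 5
  γ[b; COUNT(*)→d](π[b](S)) → 4
  ρ[g/d](γ[b; COUNT(*)→d](π[b](S))) → 4
  T → 4
  ρ[e/g](T) → 4
  (ρ[g/d](γ[b; COUNT(*)→d](π[b](S))) ⋈[b=a] ρ[e/g](T)) → 3

== RESULT ==
b | g | a | e
2 | 1 | 2 | 9
6 | 1 | 6 | 1
8 | 2 | 8 | 8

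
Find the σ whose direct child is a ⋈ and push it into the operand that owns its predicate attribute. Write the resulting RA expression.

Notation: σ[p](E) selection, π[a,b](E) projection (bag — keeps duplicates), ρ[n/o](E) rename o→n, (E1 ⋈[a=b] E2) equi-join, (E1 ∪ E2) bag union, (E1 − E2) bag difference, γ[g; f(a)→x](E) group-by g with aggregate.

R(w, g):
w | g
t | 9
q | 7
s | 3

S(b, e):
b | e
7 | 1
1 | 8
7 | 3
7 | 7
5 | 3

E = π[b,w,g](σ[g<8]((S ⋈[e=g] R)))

σ filters on g, owned by the right side.
E' = π[b,w,g]((S ⋈[e=g] σ[g<8](R)))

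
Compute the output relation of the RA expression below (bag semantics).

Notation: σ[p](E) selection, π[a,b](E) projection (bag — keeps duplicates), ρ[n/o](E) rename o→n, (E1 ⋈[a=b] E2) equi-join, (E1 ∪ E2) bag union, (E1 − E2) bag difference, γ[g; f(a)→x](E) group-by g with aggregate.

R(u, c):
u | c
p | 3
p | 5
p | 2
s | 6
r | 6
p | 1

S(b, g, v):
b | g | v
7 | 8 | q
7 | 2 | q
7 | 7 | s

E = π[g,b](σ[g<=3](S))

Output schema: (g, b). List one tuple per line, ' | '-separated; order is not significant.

Subexpression sizes:
  S → 3
  σ[g<=3](S) → 1
  π[g,b](σ[g<=3](S)) → 1

== RESULT ==
g | b
2 | 7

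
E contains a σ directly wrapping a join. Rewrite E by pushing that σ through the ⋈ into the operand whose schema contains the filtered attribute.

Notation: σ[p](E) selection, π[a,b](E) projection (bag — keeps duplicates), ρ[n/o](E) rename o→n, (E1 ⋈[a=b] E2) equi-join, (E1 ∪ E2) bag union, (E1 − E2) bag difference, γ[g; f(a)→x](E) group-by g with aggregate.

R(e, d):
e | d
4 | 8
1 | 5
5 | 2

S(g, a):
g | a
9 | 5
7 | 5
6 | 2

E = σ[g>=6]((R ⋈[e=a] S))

σ filters on g, owned by the right side.
E' = (R ⋈[e=a] σ[g>=6](S))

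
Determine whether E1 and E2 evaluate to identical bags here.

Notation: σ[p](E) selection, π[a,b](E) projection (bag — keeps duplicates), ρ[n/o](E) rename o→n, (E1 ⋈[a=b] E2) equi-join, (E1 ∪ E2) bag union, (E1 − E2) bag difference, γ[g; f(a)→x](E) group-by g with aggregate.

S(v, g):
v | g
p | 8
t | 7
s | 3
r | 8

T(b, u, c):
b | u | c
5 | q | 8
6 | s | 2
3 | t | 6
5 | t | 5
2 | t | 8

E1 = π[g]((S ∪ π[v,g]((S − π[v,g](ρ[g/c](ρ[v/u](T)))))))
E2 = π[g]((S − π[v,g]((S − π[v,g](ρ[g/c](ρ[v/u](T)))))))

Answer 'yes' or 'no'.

E1 stepwise |·|:
  S → 4
  S → 4
  T → 5
  ρ[v/u](T) → 5
  ρ[g/c](ρ[v/u](T)) → 5
  π[v,g](ρ[g/c](ρ[v/u](T))) → 5
  (S − π[v,g](ρ[g/c](ρ[v/u](T)))) → 4
  π[v,g]((S − π[v,g](ρ[g/c](ρ[v/u](T))))) → 4
  (S ∪ π[v,g]((S − π[v,g](ρ[g/c](ρ[v/u](T)))))) → 8
  π[g]((S ∪ π[v,g]((S − π[v,g](ρ[g/c](ρ[v/u](T))))))) → 8
E2 stepwise |·|:
  S → 4
  S → 4
  T → 5
  ρ[v/u](T) → 5
  ρ[g/c](ρ[v/u](T)) → 5
  π[v,g](ρ[g/c](ρ[v/u](T))) → 5
  (S − π[v,g](ρ[g/c](ρ[v/u](T)))) → 4
  π[v,g]((S − π[v,g](ρ[g/c](ρ[v/u](T))))) → 4
  (S − π[v,g]((S − π[v,g](ρ[g/c](ρ[v/u](T)))))) → 0
  π[g]((S − π[v,g]((S − π[v,g](ρ[g/c](ρ[v/u](T))))))) → 0

E1 result:
g
3
3
7
7
8
8
8
8
E2 result:
g
(0 rows)
Witness: (7,) appears 2× in E1 but 0× in E2.

no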